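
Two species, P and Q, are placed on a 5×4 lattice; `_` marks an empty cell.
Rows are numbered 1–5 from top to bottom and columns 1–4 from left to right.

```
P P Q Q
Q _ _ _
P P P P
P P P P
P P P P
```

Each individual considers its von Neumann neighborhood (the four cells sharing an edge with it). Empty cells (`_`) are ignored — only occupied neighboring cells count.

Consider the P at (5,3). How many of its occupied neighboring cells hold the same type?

Occupied neighbors of (5,3): (4,3)=P, (5,2)=P, (5,4)=P.
Same type (P): 3 of 3.

3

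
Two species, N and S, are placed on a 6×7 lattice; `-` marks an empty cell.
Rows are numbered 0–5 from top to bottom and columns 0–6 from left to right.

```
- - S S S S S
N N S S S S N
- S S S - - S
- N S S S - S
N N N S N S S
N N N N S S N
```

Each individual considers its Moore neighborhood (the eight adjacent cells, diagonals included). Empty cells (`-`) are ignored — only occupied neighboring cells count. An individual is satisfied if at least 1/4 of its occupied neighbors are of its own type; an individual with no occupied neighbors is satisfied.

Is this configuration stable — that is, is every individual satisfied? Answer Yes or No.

Row 0: (0,2)S 3/4 ok · (0,3)S 5/5 ok · (0,4)S 5/5 ok · (0,5)S 4/5 ok · (0,6)S 2/3 ok
Row 1: (1,0)N 1/2 ok · (1,1)N 1/5 unhappy · (1,2)S 6/7 ok · (1,3)S 7/7 ok · (1,4)S 6/6 ok · (1,5)S 5/6 ok · (1,6)N 0/4 unhappy
Row 2: (2,1)S 3/6 ok · (2,2)S 6/8 ok · (2,3)S 7/7 ok · (2,6)S 2/3 ok
Row 3: (3,1)N 3/6 ok · (3,2)S 5/8 ok · (3,3)S 5/7 ok · (3,4)S 4/5 ok · (3,6)S 3/3 ok
Row 4: (4,0)N 4/4 ok · (4,1)N 6/7 ok · (4,2)N 5/8 ok · (4,3)S 4/8 ok · (4,4)N 1/7 unhappy · (4,5)S 5/7 ok · (4,6)S 3/4 ok
Row 5: (5,0)N 3/3 ok · (5,1)N 5/5 ok · (5,2)N 4/5 ok · (5,3)N 3/5 ok · (5,4)S 3/5 ok · (5,5)S 3/5 ok · (5,6)N 0/3 unhappy
For instance (1,1) has only 1/5 same-type neighbors, below 1/4.

No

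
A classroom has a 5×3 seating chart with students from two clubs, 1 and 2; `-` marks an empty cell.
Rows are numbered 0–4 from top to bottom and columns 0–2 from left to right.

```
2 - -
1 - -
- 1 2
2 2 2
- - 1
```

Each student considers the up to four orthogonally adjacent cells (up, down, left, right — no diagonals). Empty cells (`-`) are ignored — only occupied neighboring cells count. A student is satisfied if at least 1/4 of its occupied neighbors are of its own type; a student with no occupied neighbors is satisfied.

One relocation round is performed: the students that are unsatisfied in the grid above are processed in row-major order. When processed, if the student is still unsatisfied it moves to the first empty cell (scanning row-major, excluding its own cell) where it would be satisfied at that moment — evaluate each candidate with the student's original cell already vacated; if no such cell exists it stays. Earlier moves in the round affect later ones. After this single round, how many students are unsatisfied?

Initially unsatisfied (in order): (0,0), (1,0), (2,1), (4,2).
  (0,0) → (0,1).
  (1,0): now satisfied by earlier moves; stays.
  (2,1) → (0,0).
  (4,2) → (1,1).
Resulting grid:
1 2 -
1 1 -
- - 2
2 2 2
- - -
Unsatisfied now: (0,1).

1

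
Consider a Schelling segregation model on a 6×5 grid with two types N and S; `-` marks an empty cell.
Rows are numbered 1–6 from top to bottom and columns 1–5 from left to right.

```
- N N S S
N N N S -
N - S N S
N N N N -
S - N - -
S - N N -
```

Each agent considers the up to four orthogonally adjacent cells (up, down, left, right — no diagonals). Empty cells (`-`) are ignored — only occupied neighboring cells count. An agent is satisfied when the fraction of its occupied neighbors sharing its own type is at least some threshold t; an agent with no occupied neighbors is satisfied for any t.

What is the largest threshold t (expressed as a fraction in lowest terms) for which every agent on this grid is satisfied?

0/1

(1,2)N 2/2
(1,3)N 2/3
(1,4)S 2/3
(1,5)S 1/1
(2,1)N 2/2
(2,2)N 3/3
(2,3)N 2/4
(2,4)S 1/3
(3,1)N 2/2
(3,3)S 0/3
(3,4)N 1/4
(3,5)S 0/1
(4,1)N 2/3
(4,2)N 2/2
(4,3)N 3/4
(4,4)N 2/2
(5,1)S 1/2
(5,3)N 2/2
(6,1)S 1/1
(6,3)N 2/2
(6,4)N 1/1
The smallest same-type fraction is 0/3 at (3,3), which reduces to 0/1. Any threshold above that leaves this agent unsatisfied.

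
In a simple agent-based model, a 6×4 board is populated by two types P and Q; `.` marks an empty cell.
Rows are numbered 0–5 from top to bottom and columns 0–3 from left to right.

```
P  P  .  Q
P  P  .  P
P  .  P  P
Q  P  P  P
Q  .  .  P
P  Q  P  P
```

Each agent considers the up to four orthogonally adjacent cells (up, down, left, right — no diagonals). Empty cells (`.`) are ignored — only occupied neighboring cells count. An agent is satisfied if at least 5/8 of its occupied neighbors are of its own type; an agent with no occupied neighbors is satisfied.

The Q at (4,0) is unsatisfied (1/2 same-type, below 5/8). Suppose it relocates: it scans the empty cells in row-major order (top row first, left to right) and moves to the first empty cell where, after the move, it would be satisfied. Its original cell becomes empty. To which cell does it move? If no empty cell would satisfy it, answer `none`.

none

Vacating (4,0). Empty cells in order:
  (0,2): 1/2 same-type → still unsatisfied.
  (1,2): 0/3 same-type → still unsatisfied.
  (2,1): 0/4 same-type → still unsatisfied.
  (4,1): 1/2 same-type → still unsatisfied.
  (4,2): 0/3 same-type → still unsatisfied.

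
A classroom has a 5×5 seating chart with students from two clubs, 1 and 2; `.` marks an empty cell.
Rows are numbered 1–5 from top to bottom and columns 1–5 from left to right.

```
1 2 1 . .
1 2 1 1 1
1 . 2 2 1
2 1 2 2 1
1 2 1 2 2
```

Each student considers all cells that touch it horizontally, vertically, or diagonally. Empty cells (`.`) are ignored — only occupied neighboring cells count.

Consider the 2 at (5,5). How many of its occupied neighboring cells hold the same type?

Occupied neighbors of (5,5): (4,4)=2, (4,5)=1, (5,4)=2.
Same type (2): 2 of 3.

2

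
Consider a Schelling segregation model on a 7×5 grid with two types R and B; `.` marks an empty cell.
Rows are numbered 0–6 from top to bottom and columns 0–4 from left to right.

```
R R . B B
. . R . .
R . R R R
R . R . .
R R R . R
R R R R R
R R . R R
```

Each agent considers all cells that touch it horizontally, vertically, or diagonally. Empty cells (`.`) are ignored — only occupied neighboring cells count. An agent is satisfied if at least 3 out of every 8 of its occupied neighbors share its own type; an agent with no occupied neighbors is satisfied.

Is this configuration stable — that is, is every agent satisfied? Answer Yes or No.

(0,0)R 1/1 satisfied
(0,1)R 2/2 satisfied
(0,3)B 1/2 satisfied
(0,4)B 1/1 satisfied
(1,2)R 3/4 satisfied
(2,0)R 1/1 satisfied
(2,2)R 3/3 satisfied
(2,3)R 4/4 satisfied
(2,4)R 1/1 satisfied
(3,0)R 3/3 satisfied
(3,2)R 4/4 satisfied
(4,0)R 4/4 satisfied
(4,1)R 7/7 satisfied
(4,2)R 5/5 satisfied
(4,4)R 2/2 satisfied
(5,0)R 5/5 satisfied
(5,1)R 7/7 satisfied
(5,2)R 6/6 satisfied
(5,3)R 6/6 satisfied
(5,4)R 4/4 satisfied
(6,0)R 3/3 satisfied
(6,1)R 4/4 satisfied
(6,3)R 4/4 satisfied
(6,4)R 3/3 satisfied
All meet the threshold, so the configuration is stable.

Yes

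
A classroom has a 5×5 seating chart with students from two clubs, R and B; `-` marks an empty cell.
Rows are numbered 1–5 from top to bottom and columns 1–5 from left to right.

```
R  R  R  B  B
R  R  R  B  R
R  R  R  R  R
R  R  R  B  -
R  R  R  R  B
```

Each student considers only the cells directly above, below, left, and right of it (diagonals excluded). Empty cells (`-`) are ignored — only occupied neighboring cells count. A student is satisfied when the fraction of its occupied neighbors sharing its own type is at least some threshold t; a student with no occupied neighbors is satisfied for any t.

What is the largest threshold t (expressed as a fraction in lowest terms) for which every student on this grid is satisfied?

0/1

Row 1: (1,1)R 2/2 · (1,2)R 3/3 · (1,3)R 2/3 · (1,4)B 2/3 · (1,5)B 1/2
Row 2: (2,1)R 3/3 · (2,2)R 4/4 · (2,3)R 3/4 · (2,4)B 1/4 · (2,5)R 1/3
Row 3: (3,1)R 3/3 · (3,2)R 4/4 · (3,3)R 4/4 · (3,4)R 2/4 · (3,5)R 2/2
Row 4: (4,1)R 3/3 · (4,2)R 4/4 · (4,3)R 3/4 · (4,4)B 0/3
Row 5: (5,1)R 2/2 · (5,2)R 3/3 · (5,3)R 3/3 · (5,4)R 1/3 · (5,5)B 0/1
The smallest same-type fraction is 0/3 at (4,4), which reduces to 0/1. Any threshold above that leaves this student unsatisfied.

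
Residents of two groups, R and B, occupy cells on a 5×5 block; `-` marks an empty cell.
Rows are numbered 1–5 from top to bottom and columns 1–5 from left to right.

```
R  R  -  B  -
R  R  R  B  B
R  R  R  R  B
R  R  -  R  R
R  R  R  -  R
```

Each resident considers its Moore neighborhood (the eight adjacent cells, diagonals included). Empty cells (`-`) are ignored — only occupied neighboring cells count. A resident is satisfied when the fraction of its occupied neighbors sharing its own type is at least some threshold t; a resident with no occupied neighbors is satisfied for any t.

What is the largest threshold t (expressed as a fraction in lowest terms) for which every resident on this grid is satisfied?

2/5

(1,1)R 3/3
(1,2)R 4/4
(1,4)B 2/3
(2,1)R 5/5
(2,2)R 7/7
(2,3)R 5/7
(2,4)B 3/6
(2,5)B 3/4
(3,1)R 5/5
(3,2)R 7/7
(3,3)R 6/7
(3,4)R 4/7
(3,5)B 2/5
(4,1)R 5/5
(4,2)R 7/7
(4,4)R 5/6
(4,5)R 3/4
(5,1)R 3/3
(5,2)R 4/4
(5,3)R 3/3
(5,5)R 2/2
The smallest same-type fraction is 2/5 at (3,5), which reduces to 2/5. Any threshold above that leaves this resident unsatisfied.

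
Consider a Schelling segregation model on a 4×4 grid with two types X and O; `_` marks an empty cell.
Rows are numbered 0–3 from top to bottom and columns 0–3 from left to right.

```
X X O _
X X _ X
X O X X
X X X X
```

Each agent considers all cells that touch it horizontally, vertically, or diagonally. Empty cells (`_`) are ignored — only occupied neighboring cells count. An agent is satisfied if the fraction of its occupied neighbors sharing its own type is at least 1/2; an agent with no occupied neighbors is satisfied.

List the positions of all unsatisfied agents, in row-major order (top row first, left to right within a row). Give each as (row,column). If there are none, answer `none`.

(0,2), (2,1)

Row 0: (0,0)X 3/3 ✓ · (0,1)X 3/4 ✓ · (0,2)O 0/3 ✗
Row 1: (1,0)X 4/5 ✓ · (1,1)X 5/7 ✓ · (1,3)X 2/3 ✓
Row 2: (2,0)X 4/5 ✓ · (2,1)O 0/7 ✗ · (2,2)X 6/7 ✓ · (2,3)X 4/4 ✓
Row 3: (3,0)X 2/3 ✓ · (3,1)X 4/5 ✓ · (3,2)X 4/5 ✓ · (3,3)X 3/3 ✓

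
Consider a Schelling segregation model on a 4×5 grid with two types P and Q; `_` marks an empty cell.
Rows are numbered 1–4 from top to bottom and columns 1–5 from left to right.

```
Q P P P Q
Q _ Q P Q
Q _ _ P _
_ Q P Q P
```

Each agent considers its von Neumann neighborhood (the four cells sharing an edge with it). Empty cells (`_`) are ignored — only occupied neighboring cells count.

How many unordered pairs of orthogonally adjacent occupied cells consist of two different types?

9

Scan each occupied cell's neighbors to the right and below so each pair is counted once.
From row 1: 3 unlike of 8 pairs (running 3/8).
From row 2: 2 unlike of 4 pairs (running 5/12).
From row 3: 1 unlike of 1 pairs (running 6/13).
From row 4: 3 unlike of 3 pairs (running 9/16).
Total adjacent occupied pairs: 16; unlike-type pairs: 9.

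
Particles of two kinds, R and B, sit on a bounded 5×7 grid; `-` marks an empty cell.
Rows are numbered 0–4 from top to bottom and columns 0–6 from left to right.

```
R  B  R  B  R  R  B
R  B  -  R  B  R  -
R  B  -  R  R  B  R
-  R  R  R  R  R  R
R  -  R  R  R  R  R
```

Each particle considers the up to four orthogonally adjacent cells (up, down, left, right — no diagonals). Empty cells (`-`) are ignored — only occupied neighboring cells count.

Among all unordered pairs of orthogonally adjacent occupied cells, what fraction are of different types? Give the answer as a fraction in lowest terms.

Scan each occupied cell's neighbors to the right and below so each pair is counted once.
From row 0: 7 unlike of 11 pairs (running 7/11).
From row 1: 5 unlike of 8 pairs (running 12/19).
From row 2: 5 unlike of 9 pairs (running 17/28).
From row 3: 0 unlike of 10 pairs (running 17/38).
From row 4: 0 unlike of 4 pairs (running 17/42).
Total adjacent occupied pairs: 42; unlike-type pairs: 17.
17/42 is already in lowest terms.

17/42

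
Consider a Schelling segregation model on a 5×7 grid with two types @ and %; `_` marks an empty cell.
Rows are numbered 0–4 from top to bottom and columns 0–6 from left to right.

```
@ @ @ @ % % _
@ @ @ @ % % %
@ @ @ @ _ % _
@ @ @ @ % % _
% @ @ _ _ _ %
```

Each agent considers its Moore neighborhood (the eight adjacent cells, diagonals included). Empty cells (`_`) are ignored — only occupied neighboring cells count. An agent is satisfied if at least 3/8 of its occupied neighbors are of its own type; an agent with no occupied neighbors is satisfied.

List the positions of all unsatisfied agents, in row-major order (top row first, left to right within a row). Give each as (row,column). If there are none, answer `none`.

(4,0)

(0,0)@ 3/3 satisfied
(0,1)@ 5/5 satisfied
(0,2)@ 5/5 satisfied
(0,3)@ 3/5 satisfied
(0,4)% 3/5 satisfied
(0,5)% 4/4 satisfied
(1,0)@ 5/5 satisfied
(1,1)@ 8/8 satisfied
(1,2)@ 8/8 satisfied
(1,3)@ 5/7 satisfied
(1,4)% 4/7 satisfied
(1,5)% 5/5 satisfied
(1,6)% 3/3 satisfied
(2,0)@ 5/5 satisfied
(2,1)@ 8/8 satisfied
(2,2)@ 8/8 satisfied
(2,3)@ 5/7 satisfied
(2,5)% 5/5 satisfied
(3,0)@ 4/5 satisfied
(3,1)@ 7/8 satisfied
(3,2)@ 7/7 satisfied
(3,3)@ 4/5 satisfied
(3,4)% 2/4 satisfied
(3,5)% 3/3 satisfied
(4,0)% 0/3 not
(4,1)@ 4/5 satisfied
(4,2)@ 4/4 satisfied
(4,6)% 1/1 satisfied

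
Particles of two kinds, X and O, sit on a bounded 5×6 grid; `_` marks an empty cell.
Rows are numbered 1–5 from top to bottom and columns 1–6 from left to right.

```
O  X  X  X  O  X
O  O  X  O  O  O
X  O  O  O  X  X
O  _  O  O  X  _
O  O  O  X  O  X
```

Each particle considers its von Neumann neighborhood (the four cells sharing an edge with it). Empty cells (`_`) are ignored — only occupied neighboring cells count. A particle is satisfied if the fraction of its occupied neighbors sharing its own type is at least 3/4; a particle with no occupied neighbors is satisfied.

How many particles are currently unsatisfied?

21

Row 1: (1,1)O 1/2 not · (1,2)X 1/3 not · (1,3)X 3/3 satisfied · (1,4)X 1/3 not · (1,5)O 1/3 not · (1,6)X 0/2 not
Row 2: (2,1)O 2/3 not · (2,2)O 2/4 not · (2,3)X 1/4 not · (2,4)O 2/4 not · (2,5)O 3/4 satisfied · (2,6)O 1/3 not
Row 3: (3,1)X 0/3 not · (3,2)O 2/3 not · (3,3)O 3/4 satisfied · (3,4)O 3/4 satisfied · (3,5)X 2/4 not · (3,6)X 1/2 not
Row 4: (4,1)O 1/2 not · (4,3)O 3/3 satisfied · (4,4)O 2/4 not · (4,5)X 1/3 not
Row 5: (5,1)O 2/2 satisfied · (5,2)O 2/2 satisfied · (5,3)O 2/3 not · (5,4)X 0/3 not · (5,5)O 0/3 not · (5,6)X 0/1 not
Unsatisfied: (1,1), (1,2), (1,4), (1,5), (1,6), (2,1), (2,2), (2,3), (2,4), (2,6), (3,1), (3,2), (3,5), (3,6), (4,1), (4,4), (4,5), (5,3), (5,4), (5,5), (5,6) — 21 in total.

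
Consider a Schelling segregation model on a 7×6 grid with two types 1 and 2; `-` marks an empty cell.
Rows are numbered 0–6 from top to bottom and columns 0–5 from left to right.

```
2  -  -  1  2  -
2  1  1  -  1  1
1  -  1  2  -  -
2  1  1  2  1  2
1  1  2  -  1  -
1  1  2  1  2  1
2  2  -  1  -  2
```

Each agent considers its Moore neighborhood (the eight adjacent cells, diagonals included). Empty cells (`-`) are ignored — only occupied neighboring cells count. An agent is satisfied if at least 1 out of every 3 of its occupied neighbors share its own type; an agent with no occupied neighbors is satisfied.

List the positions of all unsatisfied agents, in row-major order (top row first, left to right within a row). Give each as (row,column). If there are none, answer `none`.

(0,4), (2,3), (3,0), (3,4), (3,5), (4,2), (5,4)

(0,0)2 1/2 ok
(0,3)1 2/3 ok
(0,4)2 0/3 unhappy
(1,0)2 1/3 ok
(1,1)1 3/5 ok
(1,2)1 3/4 ok
(1,4)1 2/4 ok
(1,5)1 1/2 ok
(2,0)1 2/4 ok
(2,2)1 4/6 ok
(2,3)2 1/6 unhappy
(3,0)2 0/4 unhappy
(3,1)1 5/7 ok
(3,2)1 3/6 ok
(3,3)2 2/6 ok
(3,4)1 1/4 unhappy
(3,5)2 0/2 unhappy
(4,0)1 4/5 ok
(4,1)1 5/8 ok
(4,2)2 2/7 unhappy
(4,4)1 3/6 ok
(5,0)1 3/5 ok
(5,1)1 3/7 ok
(5,2)2 2/6 ok
(5,3)1 2/5 ok
(5,4)2 1/5 unhappy
(5,5)1 1/3 ok
(6,0)2 1/3 ok
(6,1)2 2/4 ok
(6,3)1 1/3 ok
(6,5)2 1/2 ok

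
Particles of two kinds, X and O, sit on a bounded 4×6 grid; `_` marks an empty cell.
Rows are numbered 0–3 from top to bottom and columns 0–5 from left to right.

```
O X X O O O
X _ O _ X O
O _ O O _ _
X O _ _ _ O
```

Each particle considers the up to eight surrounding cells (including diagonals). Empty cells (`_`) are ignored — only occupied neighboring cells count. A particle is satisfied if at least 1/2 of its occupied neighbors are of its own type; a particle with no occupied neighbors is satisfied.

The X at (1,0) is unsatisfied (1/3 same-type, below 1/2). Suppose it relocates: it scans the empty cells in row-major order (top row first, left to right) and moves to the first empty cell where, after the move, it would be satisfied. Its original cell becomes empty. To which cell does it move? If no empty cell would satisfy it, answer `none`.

Vacating (1,0). Empty cells in order:
  (1,1): 2/6 same-type → still unsatisfied.
  (1,3): 2/7 same-type → still unsatisfied.
  (2,1): 1/5 same-type → still unsatisfied.
  (2,4): 1/4 same-type → still unsatisfied.
  (2,5): 1/3 same-type → still unsatisfied.
  (3,2): 0/3 same-type → still unsatisfied.
  (3,3): 0/2 same-type → still unsatisfied.
  (3,4): 0/2 same-type → still unsatisfied.

none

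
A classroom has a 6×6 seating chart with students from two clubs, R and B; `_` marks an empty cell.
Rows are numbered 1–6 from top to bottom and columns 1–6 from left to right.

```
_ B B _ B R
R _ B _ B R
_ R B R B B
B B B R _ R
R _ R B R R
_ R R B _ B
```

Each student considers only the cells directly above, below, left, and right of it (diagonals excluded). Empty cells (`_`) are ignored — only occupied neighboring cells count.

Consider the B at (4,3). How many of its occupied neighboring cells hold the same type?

2

Occupied neighbors of (4,3): (3,3)=B, (5,3)=R, (4,2)=B, (4,4)=R.
Same type (B): 2 of 4.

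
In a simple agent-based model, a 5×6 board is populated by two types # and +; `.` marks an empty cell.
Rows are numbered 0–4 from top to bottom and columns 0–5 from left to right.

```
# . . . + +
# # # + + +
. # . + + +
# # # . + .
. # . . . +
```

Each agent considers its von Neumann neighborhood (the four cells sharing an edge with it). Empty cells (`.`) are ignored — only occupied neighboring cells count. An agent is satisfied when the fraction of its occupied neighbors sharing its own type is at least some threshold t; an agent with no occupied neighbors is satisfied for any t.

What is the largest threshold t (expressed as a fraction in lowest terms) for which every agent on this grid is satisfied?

1/2

(0,0)# 1/1
(0,4)+ 2/2
(0,5)+ 2/2
(1,0)# 2/2
(1,1)# 3/3
(1,2)# 1/2
(1,3)+ 2/3
(1,4)+ 4/4
(1,5)+ 3/3
(2,1)# 2/2
(2,3)+ 2/2
(2,4)+ 4/4
(2,5)+ 2/2
(3,0)# 1/1
(3,1)# 4/4
(3,2)# 1/1
(3,4)+ 1/1
(4,1)# 1/1
(4,5)+ — no occupied neighbors
The smallest same-type fraction is 1/2 at (1,2), which reduces to 1/2. Any threshold above that leaves this agent unsatisfied.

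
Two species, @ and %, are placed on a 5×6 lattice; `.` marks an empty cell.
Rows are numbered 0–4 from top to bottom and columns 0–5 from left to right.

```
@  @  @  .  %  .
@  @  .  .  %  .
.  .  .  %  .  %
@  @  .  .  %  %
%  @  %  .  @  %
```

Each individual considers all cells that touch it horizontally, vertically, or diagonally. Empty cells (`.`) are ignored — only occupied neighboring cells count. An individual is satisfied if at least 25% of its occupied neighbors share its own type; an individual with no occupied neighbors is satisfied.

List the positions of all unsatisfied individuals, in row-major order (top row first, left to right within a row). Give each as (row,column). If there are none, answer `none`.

Row 0: (0,0)@ 3/3 ok · (0,1)@ 4/4 ok · (0,2)@ 2/2 ok · (0,4)% 1/1 ok
Row 1: (1,0)@ 3/3 ok · (1,1)@ 4/4 ok · (1,4)% 3/3 ok
Row 2: (2,3)% 2/2 ok · (2,5)% 3/3 ok
Row 3: (3,0)@ 2/3 ok · (3,1)@ 2/4 ok · (3,4)% 4/5 ok · (3,5)% 3/4 ok
Row 4: (4,0)% 0/3 unhappy · (4,1)@ 2/4 ok · (4,2)% 0/2 unhappy · (4,4)@ 0/3 unhappy · (4,5)% 2/3 ok

(4,0), (4,2), (4,4)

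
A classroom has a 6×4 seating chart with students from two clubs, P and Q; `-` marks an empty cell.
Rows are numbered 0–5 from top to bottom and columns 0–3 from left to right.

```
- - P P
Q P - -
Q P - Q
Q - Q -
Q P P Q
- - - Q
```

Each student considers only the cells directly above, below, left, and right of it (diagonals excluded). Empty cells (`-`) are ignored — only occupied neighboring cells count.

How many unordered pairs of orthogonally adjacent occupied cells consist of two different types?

Scan each occupied cell's neighbors to the right and below so each pair is counted once.
From row 0: 0 unlike of 1 pairs (running 0/1).
From row 1: 1 unlike of 3 pairs (running 1/4).
From row 2: 1 unlike of 2 pairs (running 2/6).
From row 3: 1 unlike of 2 pairs (running 3/8).
From row 4: 2 unlike of 4 pairs (running 5/12).
Total adjacent occupied pairs: 12; unlike-type pairs: 5.

5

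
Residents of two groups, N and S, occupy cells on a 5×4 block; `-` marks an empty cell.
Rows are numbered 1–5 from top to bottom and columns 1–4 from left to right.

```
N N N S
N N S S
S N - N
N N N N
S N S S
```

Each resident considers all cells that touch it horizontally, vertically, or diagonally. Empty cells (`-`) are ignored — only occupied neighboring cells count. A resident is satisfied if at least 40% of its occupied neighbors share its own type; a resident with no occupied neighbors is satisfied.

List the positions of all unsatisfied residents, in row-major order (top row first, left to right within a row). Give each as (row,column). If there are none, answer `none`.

Row 1: (1,1)N 3/3 satisfied · (1,2)N 4/5 satisfied · (1,3)N 2/5 satisfied · (1,4)S 2/3 satisfied
Row 2: (2,1)N 4/5 satisfied · (2,2)N 5/7 satisfied · (2,3)S 2/7 not · (2,4)S 2/4 satisfied
Row 3: (3,1)S 0/5 not · (3,2)N 5/7 satisfied · (3,4)N 2/4 satisfied
Row 4: (4,1)N 3/5 satisfied · (4,2)N 4/7 satisfied · (4,3)N 5/7 satisfied · (4,4)N 2/4 satisfied
Row 5: (5,1)S 0/3 not · (5,2)N 3/5 satisfied · (5,3)S 1/5 not · (5,4)S 1/3 not

(2,3), (3,1), (5,1), (5,3), (5,4)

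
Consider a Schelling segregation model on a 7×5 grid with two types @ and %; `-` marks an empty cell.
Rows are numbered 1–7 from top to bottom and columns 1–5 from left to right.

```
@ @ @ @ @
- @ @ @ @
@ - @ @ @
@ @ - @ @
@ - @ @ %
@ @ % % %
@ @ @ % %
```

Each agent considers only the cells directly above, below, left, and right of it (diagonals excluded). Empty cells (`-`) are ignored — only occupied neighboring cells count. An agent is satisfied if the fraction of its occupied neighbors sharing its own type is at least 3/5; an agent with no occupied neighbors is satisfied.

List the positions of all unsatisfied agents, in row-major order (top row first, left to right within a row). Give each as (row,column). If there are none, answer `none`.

(5,3), (5,4), (5,5), (6,3), (7,3)

Row 1: (1,1)@ 1/1 satisfied · (1,2)@ 3/3 satisfied · (1,3)@ 3/3 satisfied · (1,4)@ 3/3 satisfied · (1,5)@ 2/2 satisfied
Row 2: (2,2)@ 2/2 satisfied · (2,3)@ 4/4 satisfied · (2,4)@ 4/4 satisfied · (2,5)@ 3/3 satisfied
Row 3: (3,1)@ 1/1 satisfied · (3,3)@ 2/2 satisfied · (3,4)@ 4/4 satisfied · (3,5)@ 3/3 satisfied
Row 4: (4,1)@ 3/3 satisfied · (4,2)@ 1/1 satisfied · (4,4)@ 3/3 satisfied · (4,5)@ 2/3 satisfied
Row 5: (5,1)@ 2/2 satisfied · (5,3)@ 1/2 not · (5,4)@ 2/4 not · (5,5)% 1/3 not
Row 6: (6,1)@ 3/3 satisfied · (6,2)@ 2/3 satisfied · (6,3)% 1/4 not · (6,4)% 3/4 satisfied · (6,5)% 3/3 satisfied
Row 7: (7,1)@ 2/2 satisfied · (7,2)@ 3/3 satisfied · (7,3)@ 1/3 not · (7,4)% 2/3 satisfied · (7,5)% 2/2 satisfied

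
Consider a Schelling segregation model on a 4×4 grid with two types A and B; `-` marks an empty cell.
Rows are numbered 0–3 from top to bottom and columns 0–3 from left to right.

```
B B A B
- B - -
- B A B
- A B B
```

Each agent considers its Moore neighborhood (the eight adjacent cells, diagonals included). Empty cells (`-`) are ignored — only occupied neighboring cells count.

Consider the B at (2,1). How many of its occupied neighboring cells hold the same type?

Occupied neighbors of (2,1): (1,1)=B, (2,2)=A, (3,1)=A, (3,2)=B.
Same type (B): 2 of 4.

2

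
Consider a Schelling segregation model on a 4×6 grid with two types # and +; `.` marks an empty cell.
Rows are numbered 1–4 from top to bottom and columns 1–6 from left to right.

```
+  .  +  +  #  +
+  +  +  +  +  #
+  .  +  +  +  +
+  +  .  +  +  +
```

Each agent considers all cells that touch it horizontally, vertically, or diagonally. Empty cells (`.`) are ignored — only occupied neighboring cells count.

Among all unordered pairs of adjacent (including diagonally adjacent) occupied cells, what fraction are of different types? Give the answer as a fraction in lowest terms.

8/51

Scan each occupied cell's neighbors to the right and below (and the two forward diagonals) so each pair is counted once.
From row 1: 5 unlike of 16 pairs (running 5/16).
From row 2: 3 unlike of 18 pairs (running 8/34).
From row 3: 0 unlike of 14 pairs (running 8/48).
From row 4: 0 unlike of 3 pairs (running 8/51).
Total adjacent occupied pairs: 51; unlike-type pairs: 8.
8/51 is already in lowest terms.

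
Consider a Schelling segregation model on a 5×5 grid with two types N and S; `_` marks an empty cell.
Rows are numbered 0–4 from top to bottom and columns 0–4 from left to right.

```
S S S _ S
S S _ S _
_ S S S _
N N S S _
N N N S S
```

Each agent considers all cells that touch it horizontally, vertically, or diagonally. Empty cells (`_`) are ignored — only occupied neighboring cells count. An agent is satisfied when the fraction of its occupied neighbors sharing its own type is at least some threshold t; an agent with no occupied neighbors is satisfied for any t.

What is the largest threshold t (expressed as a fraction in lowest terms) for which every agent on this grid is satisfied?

2/5

(0,0)S 3/3
(0,1)S 4/4
(0,2)S 3/3
(0,4)S 1/1
(1,0)S 4/4
(1,1)S 6/6
(1,3)S 4/4
(2,1)S 4/6
(2,2)S 6/7
(2,3)S 4/4
(3,0)N 3/4
(3,1)N 4/7
(3,2)S 5/8
(3,3)S 5/6
(4,0)N 3/3
(4,1)N 4/5
(4,2)N 2/5
(4,3)S 3/4
(4,4)S 2/2
The smallest same-type fraction is 2/5 at (4,2), which reduces to 2/5. Any threshold above that leaves this agent unsatisfied.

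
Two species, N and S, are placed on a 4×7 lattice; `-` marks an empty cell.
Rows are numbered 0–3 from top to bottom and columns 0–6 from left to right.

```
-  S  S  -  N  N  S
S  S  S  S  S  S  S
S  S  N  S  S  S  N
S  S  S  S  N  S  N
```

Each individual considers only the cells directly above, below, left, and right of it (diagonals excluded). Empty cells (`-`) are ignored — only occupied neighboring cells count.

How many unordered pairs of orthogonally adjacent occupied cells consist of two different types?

Scan each occupied cell's neighbors to the right and below so each pair is counted once.
From row 0: 3 unlike of 8 pairs (running 3/8).
From row 1: 2 unlike of 13 pairs (running 5/21).
From row 2: 5 unlike of 13 pairs (running 10/34).
From row 3: 3 unlike of 6 pairs (running 13/40).
Total adjacent occupied pairs: 40; unlike-type pairs: 13.

13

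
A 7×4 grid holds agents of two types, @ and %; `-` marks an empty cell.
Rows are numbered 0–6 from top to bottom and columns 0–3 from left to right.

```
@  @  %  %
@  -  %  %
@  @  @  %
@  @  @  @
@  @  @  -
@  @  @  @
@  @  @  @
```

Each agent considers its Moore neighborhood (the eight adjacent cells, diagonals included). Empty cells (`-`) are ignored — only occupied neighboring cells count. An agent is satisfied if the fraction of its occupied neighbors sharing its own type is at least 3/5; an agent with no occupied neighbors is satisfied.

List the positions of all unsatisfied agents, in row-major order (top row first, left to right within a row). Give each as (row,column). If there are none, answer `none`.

Row 0: (0,0)@ 2/2 ✓ · (0,1)@ 2/4 ✗ · (0,2)% 3/4 ✓ · (0,3)% 3/3 ✓
Row 1: (1,0)@ 4/4 ✓ · (1,2)% 4/7 ✗ · (1,3)% 4/5 ✓
Row 2: (2,0)@ 4/4 ✓ · (2,1)@ 6/7 ✓ · (2,2)@ 4/7 ✗ · (2,3)% 2/5 ✗
Row 3: (3,0)@ 5/5 ✓ · (3,1)@ 8/8 ✓ · (3,2)@ 6/7 ✓ · (3,3)@ 3/4 ✓
Row 4: (4,0)@ 5/5 ✓ · (4,1)@ 8/8 ✓ · (4,2)@ 7/7 ✓
Row 5: (5,0)@ 5/5 ✓ · (5,1)@ 8/8 ✓ · (5,2)@ 7/7 ✓ · (5,3)@ 4/4 ✓
Row 6: (6,0)@ 3/3 ✓ · (6,1)@ 5/5 ✓ · (6,2)@ 5/5 ✓ · (6,3)@ 3/3 ✓

(0,1), (1,2), (2,2), (2,3)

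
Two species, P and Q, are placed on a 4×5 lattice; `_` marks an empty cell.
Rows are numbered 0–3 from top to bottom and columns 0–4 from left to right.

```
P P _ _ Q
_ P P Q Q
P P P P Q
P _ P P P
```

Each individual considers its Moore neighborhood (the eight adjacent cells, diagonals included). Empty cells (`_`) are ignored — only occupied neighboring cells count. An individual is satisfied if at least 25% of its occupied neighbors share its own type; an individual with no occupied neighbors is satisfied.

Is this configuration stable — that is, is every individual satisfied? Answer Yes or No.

Yes

Row 0: (0,0)P 2/2 satisfied · (0,1)P 3/3 satisfied · (0,4)Q 2/2 satisfied
Row 1: (1,1)P 6/6 satisfied · (1,2)P 5/6 satisfied · (1,3)Q 3/6 satisfied · (1,4)Q 3/4 satisfied
Row 2: (2,0)P 3/3 satisfied · (2,1)P 6/6 satisfied · (2,2)P 6/7 satisfied · (2,3)P 5/8 satisfied · (2,4)Q 2/5 satisfied
Row 3: (3,0)P 2/2 satisfied · (3,2)P 4/4 satisfied · (3,3)P 4/5 satisfied · (3,4)P 2/3 satisfied
All meet the threshold, so the configuration is stable.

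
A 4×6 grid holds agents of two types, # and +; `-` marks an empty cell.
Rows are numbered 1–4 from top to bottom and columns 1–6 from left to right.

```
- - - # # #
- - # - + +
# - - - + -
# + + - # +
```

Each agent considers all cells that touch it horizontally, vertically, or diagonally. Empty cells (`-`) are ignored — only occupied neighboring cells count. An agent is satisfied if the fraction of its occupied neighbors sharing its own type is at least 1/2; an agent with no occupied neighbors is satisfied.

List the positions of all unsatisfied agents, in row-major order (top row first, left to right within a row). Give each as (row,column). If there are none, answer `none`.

(1,6), (2,5), (4,2), (4,5)

(1,4)# 2/3 ✓
(1,5)# 2/4 ✓
(1,6)# 1/3 ✗
(2,3)# 1/1 ✓
(2,5)+ 2/5 ✗
(2,6)+ 2/4 ✓
(3,1)# 1/2 ✓
(3,5)+ 3/4 ✓
(4,1)# 1/2 ✓
(4,2)+ 1/3 ✗
(4,3)+ 1/1 ✓
(4,5)# 0/2 ✗
(4,6)+ 1/2 ✓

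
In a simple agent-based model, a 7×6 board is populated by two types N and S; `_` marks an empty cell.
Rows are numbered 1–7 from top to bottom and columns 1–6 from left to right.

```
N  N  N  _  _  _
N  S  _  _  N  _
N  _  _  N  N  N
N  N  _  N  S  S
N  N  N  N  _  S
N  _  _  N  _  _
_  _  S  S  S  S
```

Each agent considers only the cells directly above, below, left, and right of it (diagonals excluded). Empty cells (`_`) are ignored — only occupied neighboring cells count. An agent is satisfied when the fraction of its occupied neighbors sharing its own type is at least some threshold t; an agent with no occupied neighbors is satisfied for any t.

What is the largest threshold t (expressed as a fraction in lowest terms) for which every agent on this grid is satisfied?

(1,1)N 2/2
(1,2)N 2/3
(1,3)N 1/1
(2,1)N 2/3
(2,2)S 0/2
(2,5)N 1/1
(3,1)N 2/2
(3,4)N 2/2
(3,5)N 3/4
(3,6)N 1/2
(4,1)N 3/3
(4,2)N 2/2
(4,4)N 2/3
(4,5)S 1/3
(4,6)S 2/3
(5,1)N 3/3
(5,2)N 3/3
(5,3)N 2/2
(5,4)N 3/3
(5,6)S 1/1
(6,1)N 1/1
(6,4)N 1/2
(7,3)S 1/1
(7,4)S 2/3
(7,5)S 2/2
(7,6)S 1/1
The smallest same-type fraction is 0/2 at (2,2), which reduces to 0/1. Any threshold above that leaves this agent unsatisfied.

0/1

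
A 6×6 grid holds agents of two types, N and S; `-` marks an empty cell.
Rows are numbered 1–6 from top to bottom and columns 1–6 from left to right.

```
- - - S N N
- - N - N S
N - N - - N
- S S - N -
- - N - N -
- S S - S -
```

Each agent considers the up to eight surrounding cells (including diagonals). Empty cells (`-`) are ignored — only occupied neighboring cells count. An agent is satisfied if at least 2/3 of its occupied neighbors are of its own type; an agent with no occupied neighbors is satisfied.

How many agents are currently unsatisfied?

14

(1,4)S 0/3 not
(1,5)N 2/4 not
(1,6)N 2/3 satisfied
(2,3)N 1/2 not
(2,5)N 3/5 not
(2,6)S 0/4 not
(3,1)N 0/1 not
(3,3)N 1/3 not
(3,6)N 2/3 satisfied
(4,2)S 1/4 not
(4,3)S 1/3 not
(4,5)N 2/2 satisfied
(5,3)N 0/4 not
(5,5)N 1/2 not
(6,2)S 1/2 not
(6,3)S 1/2 not
(6,5)S 0/1 not
Unsatisfied: (1,4), (1,5), (2,3), (2,5), (2,6), (3,1), (3,3), (4,2), (4,3), (5,3), (5,5), (6,2), (6,3), (6,5) — 14 in total.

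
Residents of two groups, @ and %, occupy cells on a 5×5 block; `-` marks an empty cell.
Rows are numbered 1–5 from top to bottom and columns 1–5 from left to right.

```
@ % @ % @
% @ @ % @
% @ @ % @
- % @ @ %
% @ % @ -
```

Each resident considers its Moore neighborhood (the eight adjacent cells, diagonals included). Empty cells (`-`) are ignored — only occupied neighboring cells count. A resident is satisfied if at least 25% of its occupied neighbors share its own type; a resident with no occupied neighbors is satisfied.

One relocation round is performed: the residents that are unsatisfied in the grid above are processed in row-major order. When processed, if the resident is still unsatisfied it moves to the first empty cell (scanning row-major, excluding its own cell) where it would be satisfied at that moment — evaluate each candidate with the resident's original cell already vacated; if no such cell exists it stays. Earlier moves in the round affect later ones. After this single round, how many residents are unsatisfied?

Initially unsatisfied (in order): (1,2), (1,4), (5,3).
  (1,2) → (4,1).
  (1,4) → (5,5).
  (5,3): no empty cell satisfies it; stays.
Resulting grid:
@ - @ - @
% @ @ % @
% @ @ % @
% % @ @ %
% @ % @ %
Unsatisfied now: (2,4), (5,2), (5,3).

3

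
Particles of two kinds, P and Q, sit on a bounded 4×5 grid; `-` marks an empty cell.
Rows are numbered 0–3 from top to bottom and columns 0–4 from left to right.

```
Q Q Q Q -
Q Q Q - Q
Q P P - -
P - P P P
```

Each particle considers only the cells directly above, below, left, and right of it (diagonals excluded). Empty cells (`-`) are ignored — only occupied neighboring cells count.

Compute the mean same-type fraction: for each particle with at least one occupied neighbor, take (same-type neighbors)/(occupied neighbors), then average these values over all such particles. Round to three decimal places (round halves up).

0.768

(0,0)Q 2/2
(0,1)Q 3/3
(0,2)Q 3/3
(0,3)Q 1/1
(1,0)Q 3/3
(1,1)Q 3/4
(1,2)Q 2/3
(1,4)Q — no occupied neighbors
(2,0)Q 1/3
(2,1)P 1/3
(2,2)P 2/3
(3,0)P 0/1
(3,2)P 2/2
(3,3)P 2/2
(3,4)P 1/1
Sum over 14 particles: 2/2 + 3/3 + 3/3 + 1/1 + 3/3 + 3/4 + 2/3 + 1/3 + 1/3 + 2/3 + 0/1 + 2/2 + 2/2 + 1/1 = 43/4; mean = 43/4 ÷ 14 = 43/56 = 0.767857… → 0.768.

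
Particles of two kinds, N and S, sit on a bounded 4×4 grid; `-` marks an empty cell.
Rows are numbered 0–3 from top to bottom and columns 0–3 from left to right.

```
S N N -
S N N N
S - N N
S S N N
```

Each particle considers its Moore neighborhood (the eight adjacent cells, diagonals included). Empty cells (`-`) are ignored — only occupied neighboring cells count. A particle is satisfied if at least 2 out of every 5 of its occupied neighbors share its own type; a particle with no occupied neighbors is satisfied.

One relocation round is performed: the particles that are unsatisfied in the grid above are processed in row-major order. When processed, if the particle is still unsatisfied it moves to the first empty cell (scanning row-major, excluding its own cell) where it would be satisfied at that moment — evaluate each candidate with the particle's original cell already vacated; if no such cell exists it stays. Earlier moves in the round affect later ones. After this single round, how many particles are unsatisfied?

Initially unsatisfied (in order): (0,0).
  (0,0) → (2,1).
Resulting grid:
- N N -
S N N N
S S N N
S S N N
All satisfied now.

0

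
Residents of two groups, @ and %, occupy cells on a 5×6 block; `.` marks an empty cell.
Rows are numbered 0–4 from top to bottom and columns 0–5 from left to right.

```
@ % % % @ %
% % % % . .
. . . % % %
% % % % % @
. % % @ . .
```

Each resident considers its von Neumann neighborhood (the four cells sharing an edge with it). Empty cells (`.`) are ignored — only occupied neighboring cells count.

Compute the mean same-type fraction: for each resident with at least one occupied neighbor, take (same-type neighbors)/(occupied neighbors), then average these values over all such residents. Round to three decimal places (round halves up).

0.655

Row 0: (0,0)@ 0/2 · (0,1)% 2/3 · (0,2)% 3/3 · (0,3)% 2/3 · (0,4)@ 0/2 · (0,5)% 0/1
Row 1: (1,0)% 1/2 · (1,1)% 3/3 · (1,2)% 3/3 · (1,3)% 3/3
Row 2: (2,3)% 3/3 · (2,4)% 3/3 · (2,5)% 1/2
Row 3: (3,0)% 1/1 · (3,1)% 3/3 · (3,2)% 3/3 · (3,3)% 3/4 · (3,4)% 2/3 · (3,5)@ 0/2
Row 4: (4,1)% 2/2 · (4,2)% 2/3 · (4,3)@ 0/2
Sum over 22 residents: 0/2 + 2/3 + 3/3 + 2/3 + 0/2 + 0/1 + 1/2 + 3/3 + 3/3 + 3/3 + 3/3 + 3/3 + 1/2 + 1/1 + 3/3 + 3/3 + 3/4 + 2/3 + 0/2 + 2/2 + 2/3 + 0/2 = 173/12; mean = 173/12 ÷ 22 = 173/264 = 0.655303… → 0.655.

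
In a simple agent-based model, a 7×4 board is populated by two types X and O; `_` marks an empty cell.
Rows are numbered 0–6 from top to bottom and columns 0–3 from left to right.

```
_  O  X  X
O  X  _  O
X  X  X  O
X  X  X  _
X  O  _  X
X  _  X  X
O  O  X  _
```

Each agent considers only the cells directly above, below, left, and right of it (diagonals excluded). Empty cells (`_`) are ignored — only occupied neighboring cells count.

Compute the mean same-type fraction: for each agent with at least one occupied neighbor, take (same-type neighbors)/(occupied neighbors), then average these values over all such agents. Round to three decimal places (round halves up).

(0,1)O 0/2
(0,2)X 1/2
(0,3)X 1/2
(1,0)O 0/2
(1,1)X 1/3
(1,3)O 1/2
(2,0)X 2/3
(2,1)X 4/4
(2,2)X 2/3
(2,3)O 1/2
(3,0)X 3/3
(3,1)X 3/4
(3,2)X 2/2
(4,0)X 2/3
(4,1)O 0/2
(4,3)X 1/1
(5,0)X 1/2
(5,2)X 2/2
(5,3)X 2/2
(6,0)O 1/2
(6,1)O 1/2
(6,2)X 1/2
Sum over 22 agents: 0/2 + 1/2 + 1/2 + 0/2 + 1/3 + 1/2 + 2/3 + 4/4 + 2/3 + 1/2 + 3/3 + 3/4 + 2/2 + 2/3 + 0/2 + 1/1 + 1/2 + 2/2 + 2/2 + 1/2 + 1/2 + 1/2 = 157/12; mean = 157/12 ÷ 22 = 157/264 = 0.594696… → 0.595.

0.595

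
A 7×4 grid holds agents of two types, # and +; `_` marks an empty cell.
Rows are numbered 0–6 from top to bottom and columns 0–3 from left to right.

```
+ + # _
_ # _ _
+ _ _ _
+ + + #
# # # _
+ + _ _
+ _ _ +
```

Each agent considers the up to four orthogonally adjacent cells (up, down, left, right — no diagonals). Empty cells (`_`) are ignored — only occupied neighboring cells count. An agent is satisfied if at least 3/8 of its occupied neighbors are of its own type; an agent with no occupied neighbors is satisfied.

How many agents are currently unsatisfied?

6

(0,0)+ 1/1 ok
(0,1)+ 1/3 unhappy
(0,2)# 0/1 unhappy
(1,1)# 0/1 unhappy
(2,0)+ 1/1 ok
(3,0)+ 2/3 ok
(3,1)+ 2/3 ok
(3,2)+ 1/3 unhappy
(3,3)# 0/1 unhappy
(4,0)# 1/3 unhappy
(4,1)# 2/4 ok
(4,2)# 1/2 ok
(5,0)+ 2/3 ok
(5,1)+ 1/2 ok
(6,0)+ 1/1 ok
(6,3)+ 0/0 ok
Unsatisfied: (0,1), (0,2), (1,1), (3,2), (3,3), (4,0) — 6 in total.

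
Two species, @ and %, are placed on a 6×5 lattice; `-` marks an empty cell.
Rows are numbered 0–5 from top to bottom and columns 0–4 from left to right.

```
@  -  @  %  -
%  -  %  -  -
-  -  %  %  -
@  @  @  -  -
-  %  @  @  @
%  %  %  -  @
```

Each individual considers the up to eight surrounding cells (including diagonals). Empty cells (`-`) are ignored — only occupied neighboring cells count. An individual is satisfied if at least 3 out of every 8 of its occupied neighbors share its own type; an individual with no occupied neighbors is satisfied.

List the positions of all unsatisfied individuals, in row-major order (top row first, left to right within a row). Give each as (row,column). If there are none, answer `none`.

(0,0), (0,2), (1,0)

(0,0)@ 0/1 not
(0,2)@ 0/2 not
(0,3)% 1/2 satisfied
(1,0)% 0/1 not
(1,2)% 3/4 satisfied
(2,2)% 2/4 satisfied
(2,3)% 2/3 satisfied
(3,0)@ 1/2 satisfied
(3,1)@ 3/5 satisfied
(3,2)@ 3/6 satisfied
(4,1)% 3/7 satisfied
(4,2)@ 3/6 satisfied
(4,3)@ 4/5 satisfied
(4,4)@ 2/2 satisfied
(5,0)% 2/2 satisfied
(5,1)% 3/4 satisfied
(5,2)% 2/4 satisfied
(5,4)@ 2/2 satisfied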